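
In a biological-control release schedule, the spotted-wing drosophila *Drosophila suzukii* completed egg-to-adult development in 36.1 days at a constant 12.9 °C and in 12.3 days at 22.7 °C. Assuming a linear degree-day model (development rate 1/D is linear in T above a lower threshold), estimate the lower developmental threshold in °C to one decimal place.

Linear rate model ⇒ the product D·(T − T_b) is constant across temperatures.
36.1·(12.9 − T_b) = 12.3·(22.7 − T_b)
T_b = (36.1·12.9 − 12.3·22.7) / (36.1 − 12.3) = 186.48 / 23.8 = 7.835 °C ≈ 7.8 °C.

7.8 °C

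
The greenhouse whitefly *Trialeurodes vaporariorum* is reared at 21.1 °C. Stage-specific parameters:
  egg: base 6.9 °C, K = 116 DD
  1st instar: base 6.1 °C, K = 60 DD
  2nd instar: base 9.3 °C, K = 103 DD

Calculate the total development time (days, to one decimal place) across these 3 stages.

egg: 116 / (21.1 − 6.9) = 116 / 14.2 = 8.169 d.
1st instar: 60 / (21.1 − 6.1) = 60 / 15.0 = 4.000 d.
2nd instar: 103 / (21.1 − 9.3) = 103 / 11.8 = 8.729 d.
Sum = 20.898 ≈ 20.9 days.

20.9 days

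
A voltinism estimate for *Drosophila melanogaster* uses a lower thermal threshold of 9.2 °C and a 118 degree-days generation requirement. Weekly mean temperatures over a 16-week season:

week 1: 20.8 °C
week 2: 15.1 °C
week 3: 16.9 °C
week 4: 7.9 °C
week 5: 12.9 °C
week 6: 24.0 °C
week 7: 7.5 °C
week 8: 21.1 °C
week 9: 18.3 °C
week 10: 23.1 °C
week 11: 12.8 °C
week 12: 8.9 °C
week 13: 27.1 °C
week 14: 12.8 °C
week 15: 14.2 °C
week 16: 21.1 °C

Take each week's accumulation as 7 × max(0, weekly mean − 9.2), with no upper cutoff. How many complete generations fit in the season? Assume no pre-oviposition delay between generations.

7 generations

Weekly DD (7 × max(0, T̄ − 9.2)): 81.2, 41.3, 53.9, 0.0, 25.9, 103.6, 0.0, 83.3, 63.7, 97.3, 25.2, 0.0, 125.3, 25.2, 35.0, 83.3.
Season total = 844.2 DD.
Complete generations = ⌊844.2 / 118⌋ = 7.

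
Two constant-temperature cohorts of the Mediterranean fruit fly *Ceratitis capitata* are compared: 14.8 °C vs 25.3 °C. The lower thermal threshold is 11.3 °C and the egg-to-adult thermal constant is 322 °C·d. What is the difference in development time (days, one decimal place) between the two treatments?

69.0 days

At 14.8 °C: 322 / (14.8 − 11.3) = 322 / 3.5 = 92.000 d.
At 25.3 °C: 322 / (25.3 − 11.3) = 322 / 14.0 = 23.000 d.
Difference = |92.000 − 23.000| = 69.000 ≈ 69.0 days.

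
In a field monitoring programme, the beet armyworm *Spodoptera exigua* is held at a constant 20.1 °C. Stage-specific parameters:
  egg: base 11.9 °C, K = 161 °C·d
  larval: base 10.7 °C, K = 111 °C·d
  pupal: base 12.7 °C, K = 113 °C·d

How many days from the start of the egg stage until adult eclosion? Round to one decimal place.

46.7 days

egg: 161 / (20.1 − 11.9) = 161 / 8.2 = 19.634 d.
larval: 111 / (20.1 − 10.7) = 111 / 9.4 = 11.809 d.
pupal: 113 / (20.1 − 12.7) = 113 / 7.4 = 15.270 d.
Sum = 46.713 ≈ 46.7 days.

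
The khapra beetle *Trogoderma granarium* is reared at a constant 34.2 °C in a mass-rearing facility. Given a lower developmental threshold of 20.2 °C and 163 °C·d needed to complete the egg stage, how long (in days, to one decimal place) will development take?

11.6 days

Daily accumulation = 34.2 − 20.2 = 14.0 DD/day.
Duration = 163 / 14.0 = 11.643 ≈ 11.6 days.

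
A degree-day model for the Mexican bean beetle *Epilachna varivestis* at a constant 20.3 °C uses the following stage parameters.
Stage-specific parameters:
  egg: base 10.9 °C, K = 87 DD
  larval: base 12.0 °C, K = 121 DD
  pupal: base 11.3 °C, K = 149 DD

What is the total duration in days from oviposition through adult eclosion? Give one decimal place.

egg: 87 / (20.3 − 10.9) = 87 / 9.4 = 9.255 d.
larval: 121 / (20.3 − 12.0) = 121 / 8.3 = 14.578 d.
pupal: 149 / (20.3 − 11.3) = 149 / 9.0 = 16.556 d.
Sum = 40.389 ≈ 40.4 days.

40.4 days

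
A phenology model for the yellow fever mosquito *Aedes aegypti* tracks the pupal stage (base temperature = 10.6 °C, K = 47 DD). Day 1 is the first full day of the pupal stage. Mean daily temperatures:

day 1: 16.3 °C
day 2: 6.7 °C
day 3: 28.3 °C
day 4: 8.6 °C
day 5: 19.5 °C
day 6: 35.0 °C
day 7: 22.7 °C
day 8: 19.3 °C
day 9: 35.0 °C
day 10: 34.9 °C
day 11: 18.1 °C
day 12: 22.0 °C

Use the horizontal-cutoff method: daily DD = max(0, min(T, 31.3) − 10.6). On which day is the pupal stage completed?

day 6

Daily DD above 10.6 °C (capped at 20.7): 5.7, 0.0, 17.7, 0.0, 8.9, 20.7, 12.1, 8.7, 20.7, 20.7, 7.5, 11.4.
Cumulative: 5.7, 5.7, 23.4, 23.4, 32.3, 53.0, 65.1, 73.8, 94.5, 115.2, 122.7, 134.1.
The total first reaches 47 DD on day 6.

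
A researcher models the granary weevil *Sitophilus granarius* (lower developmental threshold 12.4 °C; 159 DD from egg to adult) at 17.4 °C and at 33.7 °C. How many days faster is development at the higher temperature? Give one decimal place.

24.3 days

At 17.4 °C: 159 / (17.4 − 12.4) = 159 / 5.0 = 31.800 d.
At 33.7 °C: 159 / (33.7 − 12.4) = 159 / 21.3 = 7.465 d.
Difference = |31.800 − 7.465| = 24.335 ≈ 24.3 days.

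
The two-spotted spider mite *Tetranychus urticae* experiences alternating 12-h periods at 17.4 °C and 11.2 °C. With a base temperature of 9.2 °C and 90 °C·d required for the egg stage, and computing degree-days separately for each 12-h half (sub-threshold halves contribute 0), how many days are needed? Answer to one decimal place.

Day half: max(0, 17.4 − 9.2) × 0.5 = 8.2 × 0.5 = 4.10 DD.
Night half: max(0, 11.2 − 9.2) × 0.5 = 2.0 × 0.5 = 1.00 DD.
Per 24 h: 5.10 DD/day.
Duration = 90 / 5.10 = 17.647 ≈ 17.6 days.

17.6 days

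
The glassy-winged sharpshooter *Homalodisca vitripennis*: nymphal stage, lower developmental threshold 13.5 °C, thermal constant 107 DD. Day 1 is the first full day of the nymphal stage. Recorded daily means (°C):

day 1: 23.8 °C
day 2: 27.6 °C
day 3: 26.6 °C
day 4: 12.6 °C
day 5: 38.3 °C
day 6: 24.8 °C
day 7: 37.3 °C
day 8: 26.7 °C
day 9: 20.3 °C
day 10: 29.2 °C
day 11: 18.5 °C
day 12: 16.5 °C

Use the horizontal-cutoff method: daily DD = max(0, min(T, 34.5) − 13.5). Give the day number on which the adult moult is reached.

day 9

Daily DD above 13.5 °C (capped at 21.0): 10.3, 14.1, 13.1, 0.0, 21.0, 11.3, 21.0, 13.2, 6.8, 15.7, 5.0, 3.0.
Cumulative: 10.3, 24.4, 37.5, 37.5, 58.5, 69.8, 90.8, 104.0, 110.8, 126.5, 131.5, 134.5.
The total first reaches 107 DD on day 9.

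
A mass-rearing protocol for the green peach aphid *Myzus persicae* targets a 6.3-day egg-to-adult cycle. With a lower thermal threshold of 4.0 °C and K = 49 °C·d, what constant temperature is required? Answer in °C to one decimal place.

Required daily accumulation = 49 / 6.3 = 7.778 DD/day.
T = T_base + 7.778 = 4.0 + 7.778 = 11.778 ≈ 11.8 °C.

11.8 °C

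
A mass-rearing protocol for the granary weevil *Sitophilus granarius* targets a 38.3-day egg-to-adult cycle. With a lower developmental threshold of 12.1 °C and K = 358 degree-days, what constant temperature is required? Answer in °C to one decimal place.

Required daily accumulation = 358 / 38.3 = 9.347 DD/day.
T = T_base + 9.347 = 12.1 + 9.347 = 21.447 ≈ 21.4 °C.

21.4 °C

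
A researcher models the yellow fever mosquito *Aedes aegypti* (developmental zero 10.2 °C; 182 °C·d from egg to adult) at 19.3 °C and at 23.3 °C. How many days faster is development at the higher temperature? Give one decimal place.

6.1 days

At 19.3 °C: 182 / (19.3 − 10.2) = 182 / 9.1 = 20.000 d.
At 23.3 °C: 182 / (23.3 − 10.2) = 182 / 13.1 = 13.893 d.
Difference = |20.000 − 13.893| = 6.107 ≈ 6.1 days.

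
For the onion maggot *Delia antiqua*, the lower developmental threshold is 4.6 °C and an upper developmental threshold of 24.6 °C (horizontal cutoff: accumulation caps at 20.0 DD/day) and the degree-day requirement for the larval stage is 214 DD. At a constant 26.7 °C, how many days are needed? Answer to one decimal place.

Temperature 26.7 °C exceeds the upper threshold, so daily accumulation caps at 24.6 − 4.6 = 20.0 DD/day.
Duration = 214 / 20.0 = 10.700 ≈ 10.7 days.

10.7 days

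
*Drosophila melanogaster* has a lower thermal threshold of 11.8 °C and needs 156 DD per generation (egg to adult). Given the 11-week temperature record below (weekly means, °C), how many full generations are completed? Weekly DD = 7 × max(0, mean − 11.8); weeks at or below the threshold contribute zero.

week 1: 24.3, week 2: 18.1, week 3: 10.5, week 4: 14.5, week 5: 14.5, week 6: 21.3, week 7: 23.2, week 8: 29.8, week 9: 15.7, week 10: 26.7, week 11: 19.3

Weekly DD (7 × max(0, T̄ − 11.8)): 87.5, 44.1, 0.0, 18.9, 18.9, 66.5, 79.8, 126.0, 27.3, 104.3, 52.5.
Season total = 625.8 DD.
Complete generations = ⌊625.8 / 156⌋ = 4.

4 generations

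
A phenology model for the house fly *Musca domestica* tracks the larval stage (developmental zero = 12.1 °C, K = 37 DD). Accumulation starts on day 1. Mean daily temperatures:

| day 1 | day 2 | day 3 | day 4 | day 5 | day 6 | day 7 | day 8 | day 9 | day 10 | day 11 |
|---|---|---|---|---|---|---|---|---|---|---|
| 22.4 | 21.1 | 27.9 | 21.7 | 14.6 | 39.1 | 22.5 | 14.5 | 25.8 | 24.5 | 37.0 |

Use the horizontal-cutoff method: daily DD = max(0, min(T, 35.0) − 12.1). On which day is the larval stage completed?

Daily DD above 12.1 °C (capped at 22.9): 10.3, 9.0, 15.8, 9.6, 2.5, 22.9, 10.4, 2.4, 13.7, 12.4, 22.9.
Cumulative: 10.3, 19.3, 35.1, 44.7, 47.2, 70.1, 80.5, 82.9, 96.6, 109.0, 131.9.
The total first reaches 37 DD on day 4.

day 4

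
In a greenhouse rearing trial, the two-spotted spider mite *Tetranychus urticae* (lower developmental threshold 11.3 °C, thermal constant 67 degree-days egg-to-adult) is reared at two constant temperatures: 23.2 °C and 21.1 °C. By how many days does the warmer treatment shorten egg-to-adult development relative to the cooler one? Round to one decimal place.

1.2 days

At 23.2 °C: 67 / (23.2 − 11.3) = 67 / 11.9 = 5.630 d.
At 21.1 °C: 67 / (21.1 − 11.3) = 67 / 9.8 = 6.837 d.
Difference = |5.630 − 6.837| = 1.206 ≈ 1.2 days.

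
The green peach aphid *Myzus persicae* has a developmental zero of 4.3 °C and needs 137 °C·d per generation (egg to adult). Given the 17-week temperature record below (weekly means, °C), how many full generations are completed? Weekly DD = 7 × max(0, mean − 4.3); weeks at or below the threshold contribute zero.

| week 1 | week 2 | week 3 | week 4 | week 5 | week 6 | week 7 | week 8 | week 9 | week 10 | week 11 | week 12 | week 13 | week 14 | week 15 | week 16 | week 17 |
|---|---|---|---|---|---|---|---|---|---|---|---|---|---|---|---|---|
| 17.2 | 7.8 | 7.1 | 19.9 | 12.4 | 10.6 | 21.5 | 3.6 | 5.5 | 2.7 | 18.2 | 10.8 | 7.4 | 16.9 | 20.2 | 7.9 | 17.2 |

Weekly DD (7 × max(0, T̄ − 4.3)): 90.3, 24.5, 19.6, 109.2, 56.7, 44.1, 120.4, 0.0, 8.4, 0.0, 97.3, 45.5, 21.7, 88.2, 111.3, 25.2, 90.3.
Season total = 952.7 DD.
Complete generations = ⌊952.7 / 137⌋ = 6.

6 generations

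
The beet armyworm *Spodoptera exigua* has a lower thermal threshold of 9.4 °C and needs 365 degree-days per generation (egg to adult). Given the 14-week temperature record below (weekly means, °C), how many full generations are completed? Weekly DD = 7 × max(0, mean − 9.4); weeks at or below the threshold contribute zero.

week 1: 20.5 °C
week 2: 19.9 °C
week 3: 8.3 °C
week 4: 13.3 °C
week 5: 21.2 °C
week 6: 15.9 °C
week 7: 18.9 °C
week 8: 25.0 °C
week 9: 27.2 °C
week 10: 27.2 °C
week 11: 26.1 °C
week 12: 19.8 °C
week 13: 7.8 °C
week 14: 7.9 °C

2 generations

Weekly DD (7 × max(0, T̄ − 9.4)): 77.7, 73.5, 0.0, 27.3, 82.6, 45.5, 66.5, 109.2, 124.6, 124.6, 116.9, 72.8, 0.0, 0.0.
Season total = 921.2 DD.
Complete generations = ⌊921.2 / 365⌋ = 2.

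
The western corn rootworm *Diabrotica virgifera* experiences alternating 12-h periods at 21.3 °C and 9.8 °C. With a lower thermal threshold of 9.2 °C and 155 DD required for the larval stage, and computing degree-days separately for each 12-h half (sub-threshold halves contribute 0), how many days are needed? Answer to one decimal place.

Day half: max(0, 21.3 − 9.2) × 0.5 = 12.1 × 0.5 = 6.05 DD.
Night half: max(0, 9.8 − 9.2) × 0.5 = 0.6 × 0.5 = 0.30 DD.
Per 24 h: 6.35 DD/day.
Duration = 155 / 6.35 = 24.409 ≈ 24.4 days.

24.4 days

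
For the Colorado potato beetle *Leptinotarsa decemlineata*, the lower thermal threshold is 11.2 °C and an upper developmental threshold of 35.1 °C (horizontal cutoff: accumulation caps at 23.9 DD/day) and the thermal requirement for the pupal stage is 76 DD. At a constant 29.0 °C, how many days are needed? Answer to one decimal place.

4.3 days

Daily accumulation = 29.0 − 11.2 = 17.8 DD/day.
Duration = 76 / 17.8 = 4.270 ≈ 4.3 days.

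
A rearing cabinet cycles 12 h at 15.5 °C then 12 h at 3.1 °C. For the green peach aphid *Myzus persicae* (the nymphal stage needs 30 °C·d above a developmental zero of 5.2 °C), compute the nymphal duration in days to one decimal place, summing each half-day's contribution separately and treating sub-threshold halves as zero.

5.8 days

Day half: max(0, 15.5 − 5.2) × 0.5 = 10.3 × 0.5 = 5.15 DD.
Night half: max(0, 3.1 − 5.2) × 0.5 = 0.0 × 0.5 = 0.00 DD.
Per 24 h: 5.15 DD/day.
Duration = 30 / 5.15 = 5.825 ≈ 5.8 days.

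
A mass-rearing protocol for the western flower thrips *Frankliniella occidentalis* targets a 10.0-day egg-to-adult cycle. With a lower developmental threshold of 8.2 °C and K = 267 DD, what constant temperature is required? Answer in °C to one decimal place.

34.9 °C

Required daily accumulation = 267 / 10.0 = 26.700 DD/day.
T = T_base + 26.700 = 8.2 + 26.700 = 34.900 ≈ 34.9 °C.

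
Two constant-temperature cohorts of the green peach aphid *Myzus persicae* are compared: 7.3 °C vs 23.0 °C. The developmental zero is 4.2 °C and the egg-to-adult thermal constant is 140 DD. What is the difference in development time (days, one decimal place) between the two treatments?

At 7.3 °C: 140 / (7.3 − 4.2) = 140 / 3.1 = 45.161 d.
At 23.0 °C: 140 / (23.0 − 4.2) = 140 / 18.8 = 7.447 d.
Difference = |45.161 − 7.447| = 37.714 ≈ 37.7 days.

37.7 days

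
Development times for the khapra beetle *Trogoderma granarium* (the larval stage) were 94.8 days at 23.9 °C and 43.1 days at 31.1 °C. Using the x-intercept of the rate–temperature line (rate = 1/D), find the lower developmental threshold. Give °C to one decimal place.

Under the model K = D·(T − T_b), so D₁·(T₁ − T_b) = D₂·(T₂ − T_b).
94.8·(23.9 − T_b) = 43.1·(31.1 − T_b)
T_b = (94.8·23.9 − 43.1·31.1) / (94.8 − 43.1) = 925.31 / 51.7 = 17.898 °C ≈ 17.9 °C.

17.9 °C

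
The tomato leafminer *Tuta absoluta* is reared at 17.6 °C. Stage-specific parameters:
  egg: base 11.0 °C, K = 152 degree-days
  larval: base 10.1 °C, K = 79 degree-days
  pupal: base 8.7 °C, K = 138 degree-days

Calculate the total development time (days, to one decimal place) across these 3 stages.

49.1 days

egg: 152 / (17.6 − 11.0) = 152 / 6.6 = 23.030 d.
larval: 79 / (17.6 − 10.1) = 79 / 7.5 = 10.533 d.
pupal: 138 / (17.6 − 8.7) = 138 / 8.9 = 15.506 d.
Sum = 49.069 ≈ 49.1 days.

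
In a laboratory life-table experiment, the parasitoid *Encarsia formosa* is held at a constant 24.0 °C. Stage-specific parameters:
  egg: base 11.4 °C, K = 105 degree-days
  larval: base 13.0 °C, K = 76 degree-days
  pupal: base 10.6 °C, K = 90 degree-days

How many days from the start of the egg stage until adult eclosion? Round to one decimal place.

egg: 105 / (24.0 − 11.4) = 105 / 12.6 = 8.333 d.
larval: 76 / (24.0 − 13.0) = 76 / 11.0 = 6.909 d.
pupal: 90 / (24.0 − 10.6) = 90 / 13.4 = 6.716 d.
Sum = 21.959 ≈ 22.0 days.

22.0 days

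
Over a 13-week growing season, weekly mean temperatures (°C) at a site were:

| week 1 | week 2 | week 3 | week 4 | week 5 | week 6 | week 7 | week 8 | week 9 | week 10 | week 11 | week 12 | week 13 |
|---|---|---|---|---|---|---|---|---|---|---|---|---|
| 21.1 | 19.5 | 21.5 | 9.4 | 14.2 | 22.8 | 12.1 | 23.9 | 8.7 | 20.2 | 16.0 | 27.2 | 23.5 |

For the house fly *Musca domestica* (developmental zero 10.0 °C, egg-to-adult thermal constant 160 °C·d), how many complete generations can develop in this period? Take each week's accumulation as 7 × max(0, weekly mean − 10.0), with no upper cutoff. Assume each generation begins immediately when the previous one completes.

Weekly DD (7 × max(0, T̄ − 10.0)): 77.7, 66.5, 80.5, 0.0, 29.4, 89.6, 14.7, 97.3, 0.0, 71.4, 42.0, 120.4, 94.5.
Season total = 784.0 DD.
Complete generations = ⌊784.0 / 160⌋ = 4.

4 generations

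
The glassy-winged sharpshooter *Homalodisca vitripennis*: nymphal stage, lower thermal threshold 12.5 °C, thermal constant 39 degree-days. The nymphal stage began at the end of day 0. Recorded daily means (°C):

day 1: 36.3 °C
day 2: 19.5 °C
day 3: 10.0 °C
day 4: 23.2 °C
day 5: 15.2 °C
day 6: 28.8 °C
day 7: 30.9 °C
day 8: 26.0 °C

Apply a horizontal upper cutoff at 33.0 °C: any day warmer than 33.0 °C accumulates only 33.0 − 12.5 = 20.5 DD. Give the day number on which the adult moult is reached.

Daily DD above 12.5 °C (capped at 20.5): 20.5, 7.0, 0.0, 10.7, 2.7, 16.3, 18.4, 13.5.
Cumulative: 20.5, 27.5, 27.5, 38.2, 40.9, 57.2, 75.6, 89.1.
The total first reaches 39 DD on day 5.

day 5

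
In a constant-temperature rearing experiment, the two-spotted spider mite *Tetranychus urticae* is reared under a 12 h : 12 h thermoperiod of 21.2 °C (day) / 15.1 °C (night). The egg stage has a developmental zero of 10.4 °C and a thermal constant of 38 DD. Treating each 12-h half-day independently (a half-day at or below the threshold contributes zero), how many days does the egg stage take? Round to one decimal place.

Day half: max(0, 21.2 − 10.4) × 0.5 = 10.8 × 0.5 = 5.40 DD.
Night half: max(0, 15.1 − 10.4) × 0.5 = 4.7 × 0.5 = 2.35 DD.
Per 24 h: 7.75 DD/day.
Duration = 38 / 7.75 = 4.903 ≈ 4.9 days.

4.9 days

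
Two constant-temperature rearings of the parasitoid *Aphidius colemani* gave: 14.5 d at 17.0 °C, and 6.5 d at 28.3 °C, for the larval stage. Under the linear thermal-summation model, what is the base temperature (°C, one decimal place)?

Linear rate model ⇒ the product D·(T − T_b) is constant across temperatures.
14.5·(17.0 − T_b) = 6.5·(28.3 − T_b)
T_b = (14.5·17.0 − 6.5·28.3) / (14.5 − 6.5) = 62.55 / 8.0 = 7.819 °C ≈ 7.8 °C.

7.8 °C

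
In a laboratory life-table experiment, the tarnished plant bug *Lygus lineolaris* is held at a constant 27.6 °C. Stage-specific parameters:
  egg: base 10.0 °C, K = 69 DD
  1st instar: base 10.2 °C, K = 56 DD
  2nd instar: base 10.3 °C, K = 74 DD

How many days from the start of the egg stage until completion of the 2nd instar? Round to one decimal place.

11.4 days

egg: 69 / (27.6 − 10.0) = 69 / 17.6 = 3.920 d.
1st instar: 56 / (27.6 − 10.2) = 56 / 17.4 = 3.218 d.
2nd instar: 74 / (27.6 − 10.3) = 74 / 17.3 = 4.277 d.
Sum = 11.416 ≈ 11.4 days.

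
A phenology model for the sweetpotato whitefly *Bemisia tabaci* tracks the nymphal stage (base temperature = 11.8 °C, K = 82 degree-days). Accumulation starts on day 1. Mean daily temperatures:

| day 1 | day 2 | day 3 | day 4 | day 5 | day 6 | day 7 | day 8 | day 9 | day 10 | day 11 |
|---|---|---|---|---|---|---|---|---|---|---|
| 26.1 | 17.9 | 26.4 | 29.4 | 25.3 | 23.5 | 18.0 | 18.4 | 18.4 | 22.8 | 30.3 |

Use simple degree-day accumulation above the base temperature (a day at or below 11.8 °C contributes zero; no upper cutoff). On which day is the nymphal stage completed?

Daily DD above 11.8 °C: 14.3, 6.1, 14.6, 17.6, 13.5, 11.7, 6.2, 6.6, 6.6, 11.0, 18.5.
Cumulative: 14.3, 20.4, 35.0, 52.6, 66.1, 77.8, 84.0, 90.6, 97.2, 108.2, 126.7.
The total first reaches 82 DD on day 7.

day 7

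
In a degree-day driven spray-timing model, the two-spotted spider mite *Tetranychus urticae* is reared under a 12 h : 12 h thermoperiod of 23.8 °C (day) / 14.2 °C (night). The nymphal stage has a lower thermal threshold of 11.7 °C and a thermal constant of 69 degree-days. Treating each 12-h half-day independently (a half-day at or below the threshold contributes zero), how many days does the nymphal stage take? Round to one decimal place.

Day half: max(0, 23.8 − 11.7) × 0.5 = 12.1 × 0.5 = 6.05 DD.
Night half: max(0, 14.2 − 11.7) × 0.5 = 2.5 × 0.5 = 1.25 DD.
Per 24 h: 7.30 DD/day.
Duration = 69 / 7.30 = 9.452 ≈ 9.5 days.

9.5 days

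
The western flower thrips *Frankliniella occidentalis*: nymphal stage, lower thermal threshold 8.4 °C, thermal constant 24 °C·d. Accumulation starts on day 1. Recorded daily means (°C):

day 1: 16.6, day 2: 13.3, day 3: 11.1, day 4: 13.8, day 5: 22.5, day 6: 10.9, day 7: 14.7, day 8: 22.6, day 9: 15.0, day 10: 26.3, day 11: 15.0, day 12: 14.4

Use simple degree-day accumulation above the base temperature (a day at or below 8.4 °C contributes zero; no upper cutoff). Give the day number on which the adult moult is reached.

day 5

Daily DD above 8.4 °C: 8.2, 4.9, 2.7, 5.4, 14.1, 2.5, 6.3, 14.2, 6.6, 17.9, 6.6, 6.0.
Cumulative: 8.2, 13.1, 15.8, 21.2, 35.3, 37.8, 44.1, 58.3, 64.9, 82.8, 89.4, 95.4.
The total first reaches 24 DD on day 5.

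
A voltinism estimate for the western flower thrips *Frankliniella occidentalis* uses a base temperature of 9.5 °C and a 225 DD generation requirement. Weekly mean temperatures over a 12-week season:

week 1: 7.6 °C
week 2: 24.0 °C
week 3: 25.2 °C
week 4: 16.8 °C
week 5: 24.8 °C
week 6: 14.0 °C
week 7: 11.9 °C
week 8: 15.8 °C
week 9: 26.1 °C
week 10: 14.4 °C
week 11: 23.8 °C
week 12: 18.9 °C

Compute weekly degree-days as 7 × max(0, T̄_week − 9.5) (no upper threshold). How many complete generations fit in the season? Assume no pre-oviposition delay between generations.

3 generations

Weekly DD (7 × max(0, T̄ − 9.5)): 0.0, 101.5, 109.9, 51.1, 107.1, 31.5, 16.8, 44.1, 116.2, 34.3, 100.1, 65.8.
Season total = 778.4 DD.
Complete generations = ⌊778.4 / 225⌋ = 3.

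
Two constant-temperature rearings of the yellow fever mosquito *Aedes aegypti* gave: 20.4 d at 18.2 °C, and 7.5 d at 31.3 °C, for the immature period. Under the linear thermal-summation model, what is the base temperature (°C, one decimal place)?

Under the model K = D·(T − T_b), so D₁·(T₁ − T_b) = D₂·(T₂ − T_b).
20.4·(18.2 − T_b) = 7.5·(31.3 − T_b)
T_b = (20.4·18.2 − 7.5·31.3) / (20.4 − 7.5) = 136.53 / 12.9 = 10.584 °C ≈ 10.6 °C.

10.6 °C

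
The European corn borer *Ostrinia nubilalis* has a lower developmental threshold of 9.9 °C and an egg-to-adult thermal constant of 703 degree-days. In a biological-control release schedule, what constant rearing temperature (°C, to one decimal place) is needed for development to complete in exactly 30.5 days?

Required daily accumulation = 703 / 30.5 = 23.049 DD/day.
T = T_base + 23.049 = 9.9 + 23.049 = 32.949 ≈ 32.9 °C.

32.9 °C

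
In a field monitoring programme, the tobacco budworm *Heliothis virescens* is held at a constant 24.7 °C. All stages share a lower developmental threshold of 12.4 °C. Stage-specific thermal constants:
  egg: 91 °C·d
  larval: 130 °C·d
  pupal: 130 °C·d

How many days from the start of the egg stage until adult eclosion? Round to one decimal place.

Daily accumulation at 24.7 °C = 24.7 − 12.4 = 12.3 DD/day.
Total K = 91 + 130 + 130 = 351 DD.
Total duration = 351 / 12.3 = 28.537 ≈ 28.5 days.

28.5 days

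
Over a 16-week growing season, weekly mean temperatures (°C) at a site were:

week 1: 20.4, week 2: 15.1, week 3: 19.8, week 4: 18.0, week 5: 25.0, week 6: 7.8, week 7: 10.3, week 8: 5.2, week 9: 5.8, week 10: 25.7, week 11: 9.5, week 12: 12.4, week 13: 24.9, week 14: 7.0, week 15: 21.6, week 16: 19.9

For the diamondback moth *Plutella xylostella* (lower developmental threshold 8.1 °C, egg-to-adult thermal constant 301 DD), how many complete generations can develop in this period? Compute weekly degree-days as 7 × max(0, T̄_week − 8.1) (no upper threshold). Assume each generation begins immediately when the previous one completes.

2 generations

Weekly DD (7 × max(0, T̄ − 8.1)): 86.1, 49.0, 81.9, 69.3, 118.3, 0.0, 15.4, 0.0, 0.0, 123.2, 9.8, 30.1, 117.6, 0.0, 94.5, 82.6.
Season total = 877.8 DD.
Complete generations = ⌊877.8 / 301⌋ = 2.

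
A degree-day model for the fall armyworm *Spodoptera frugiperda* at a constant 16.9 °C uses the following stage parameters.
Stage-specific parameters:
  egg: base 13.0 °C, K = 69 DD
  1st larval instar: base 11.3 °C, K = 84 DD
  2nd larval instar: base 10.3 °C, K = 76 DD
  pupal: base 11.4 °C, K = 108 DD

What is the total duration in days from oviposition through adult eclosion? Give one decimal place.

egg: 69 / (16.9 − 13.0) = 69 / 3.9 = 17.692 d.
1st larval instar: 84 / (16.9 − 11.3) = 84 / 5.6 = 15.000 d.
2nd larval instar: 76 / (16.9 − 10.3) = 76 / 6.6 = 11.515 d.
pupal: 108 / (16.9 − 11.4) = 108 / 5.5 = 19.636 d.
Sum = 63.844 ≈ 63.8 days.

63.8 days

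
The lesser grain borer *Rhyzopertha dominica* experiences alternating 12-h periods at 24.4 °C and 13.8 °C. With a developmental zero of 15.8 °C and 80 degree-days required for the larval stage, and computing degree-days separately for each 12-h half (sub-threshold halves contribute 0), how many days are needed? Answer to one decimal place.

18.6 days

Day half: max(0, 24.4 − 15.8) × 0.5 = 8.6 × 0.5 = 4.30 DD.
Night half: max(0, 13.8 − 15.8) × 0.5 = 0.0 × 0.5 = 0.00 DD.
Per 24 h: 4.30 DD/day.
Duration = 80 / 4.30 = 18.605 ≈ 18.6 days.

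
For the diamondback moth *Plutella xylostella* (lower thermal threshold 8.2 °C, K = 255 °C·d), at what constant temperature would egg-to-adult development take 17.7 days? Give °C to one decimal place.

Required daily accumulation = 255 / 17.7 = 14.407 DD/day.
T = T_base + 14.407 = 8.2 + 14.407 = 22.607 ≈ 22.6 °C.

22.6 °C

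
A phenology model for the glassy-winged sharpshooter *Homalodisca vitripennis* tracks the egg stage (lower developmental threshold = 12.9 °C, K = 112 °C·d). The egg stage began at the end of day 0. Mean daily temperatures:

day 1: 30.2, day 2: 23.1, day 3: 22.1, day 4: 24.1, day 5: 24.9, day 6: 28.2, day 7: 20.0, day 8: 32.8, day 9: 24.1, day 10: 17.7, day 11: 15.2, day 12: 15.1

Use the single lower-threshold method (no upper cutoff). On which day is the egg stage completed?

day 9

Daily DD above 12.9 °C: 17.3, 10.2, 9.2, 11.2, 12.0, 15.3, 7.1, 19.9, 11.2, 4.8, 2.3, 2.2.
Cumulative: 17.3, 27.5, 36.7, 47.9, 59.9, 75.2, 82.3, 102.2, 113.4, 118.2, 120.5, 122.7.
The total first reaches 112 DD on day 9.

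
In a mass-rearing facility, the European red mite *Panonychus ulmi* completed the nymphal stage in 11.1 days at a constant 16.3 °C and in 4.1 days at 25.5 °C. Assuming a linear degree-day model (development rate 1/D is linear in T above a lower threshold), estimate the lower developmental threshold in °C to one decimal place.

10.9 °C

Linear rate model ⇒ the product D·(T − T_b) is constant across temperatures.
11.1·(16.3 − T_b) = 4.1·(25.5 − T_b)
T_b = (11.1·16.3 − 4.1·25.5) / (11.1 − 4.1) = 76.38 / 7.0 = 10.911 °C ≈ 10.9 °C.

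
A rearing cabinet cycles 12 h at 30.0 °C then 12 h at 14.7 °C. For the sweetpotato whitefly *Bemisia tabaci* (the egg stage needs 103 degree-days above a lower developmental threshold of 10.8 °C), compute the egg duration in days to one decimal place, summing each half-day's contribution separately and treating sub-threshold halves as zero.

8.9 days

Day half: max(0, 30.0 − 10.8) × 0.5 = 19.2 × 0.5 = 9.60 DD.
Night half: max(0, 14.7 − 10.8) × 0.5 = 3.9 × 0.5 = 1.95 DD.
Per 24 h: 11.55 DD/day.
Duration = 103 / 11.55 = 8.918 ≈ 8.9 days.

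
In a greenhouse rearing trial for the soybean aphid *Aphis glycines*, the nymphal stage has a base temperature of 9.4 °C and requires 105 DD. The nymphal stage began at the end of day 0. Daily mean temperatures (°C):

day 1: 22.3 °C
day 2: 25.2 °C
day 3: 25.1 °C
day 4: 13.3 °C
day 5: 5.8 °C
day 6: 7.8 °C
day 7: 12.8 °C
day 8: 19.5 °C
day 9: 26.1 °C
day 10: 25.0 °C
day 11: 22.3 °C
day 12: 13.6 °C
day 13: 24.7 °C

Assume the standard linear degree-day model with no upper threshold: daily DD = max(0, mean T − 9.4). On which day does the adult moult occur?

day 11

Daily DD above 9.4 °C: 12.9, 15.8, 15.7, 3.9, 0.0, 0.0, 3.4, 10.1, 16.7, 15.6, 12.9, 4.2, 15.3.
Cumulative: 12.9, 28.7, 44.4, 48.3, 48.3, 48.3, 51.7, 61.8, 78.5, 94.1, 107.0, 111.2, 126.5.
The total first reaches 105 DD on day 11.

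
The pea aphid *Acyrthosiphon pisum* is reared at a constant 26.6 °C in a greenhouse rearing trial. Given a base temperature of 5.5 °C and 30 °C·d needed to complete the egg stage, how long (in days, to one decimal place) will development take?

Daily accumulation = 26.6 − 5.5 = 21.1 DD/day.
Duration = 30 / 21.1 = 1.422 ≈ 1.4 days.

1.4 days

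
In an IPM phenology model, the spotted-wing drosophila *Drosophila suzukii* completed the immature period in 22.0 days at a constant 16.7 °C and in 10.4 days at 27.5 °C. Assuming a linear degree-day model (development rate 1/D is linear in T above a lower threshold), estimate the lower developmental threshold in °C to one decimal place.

7.0 °C

Under the model K = D·(T − T_b), so D₁·(T₁ − T_b) = D₂·(T₂ − T_b).
22.0·(16.7 − T_b) = 10.4·(27.5 − T_b)
T_b = (22.0·16.7 − 10.4·27.5) / (22.0 − 10.4) = 81.40 / 11.6 = 7.017 °C ≈ 7.0 °C.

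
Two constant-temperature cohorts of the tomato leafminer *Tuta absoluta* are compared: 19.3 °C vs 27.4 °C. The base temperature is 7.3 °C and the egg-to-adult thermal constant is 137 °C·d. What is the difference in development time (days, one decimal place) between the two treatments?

4.6 days

At 19.3 °C: 137 / (19.3 − 7.3) = 137 / 12.0 = 11.417 d.
At 27.4 °C: 137 / (27.4 − 7.3) = 137 / 20.1 = 6.816 d.
Difference = |11.417 − 6.816| = 4.601 ≈ 4.6 days.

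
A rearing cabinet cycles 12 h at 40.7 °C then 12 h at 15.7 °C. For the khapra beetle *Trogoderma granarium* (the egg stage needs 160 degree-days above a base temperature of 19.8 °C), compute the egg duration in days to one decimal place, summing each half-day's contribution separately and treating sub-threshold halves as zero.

Day half: max(0, 40.7 − 19.8) × 0.5 = 20.9 × 0.5 = 10.45 DD.
Night half: max(0, 15.7 − 19.8) × 0.5 = 0.0 × 0.5 = 0.00 DD.
Per 24 h: 10.45 DD/day.
Duration = 160 / 10.45 = 15.311 ≈ 15.3 days.

15.3 days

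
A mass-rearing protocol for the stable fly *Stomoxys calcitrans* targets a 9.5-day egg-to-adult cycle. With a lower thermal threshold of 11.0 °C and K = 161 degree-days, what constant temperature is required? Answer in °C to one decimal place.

27.9 °C

Required daily accumulation = 161 / 9.5 = 16.947 DD/day.
T = T_base + 16.947 = 11.0 + 16.947 = 27.947 ≈ 27.9 °C.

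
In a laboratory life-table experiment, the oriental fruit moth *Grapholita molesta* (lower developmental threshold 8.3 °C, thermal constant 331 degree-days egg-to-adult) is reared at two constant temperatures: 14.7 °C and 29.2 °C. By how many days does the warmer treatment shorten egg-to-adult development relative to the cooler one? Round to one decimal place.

35.9 days

At 14.7 °C: 331 / (14.7 − 8.3) = 331 / 6.4 = 51.719 d.
At 29.2 °C: 331 / (29.2 − 8.3) = 331 / 20.9 = 15.837 d.
Difference = |51.719 − 15.837| = 35.881 ≈ 35.9 days.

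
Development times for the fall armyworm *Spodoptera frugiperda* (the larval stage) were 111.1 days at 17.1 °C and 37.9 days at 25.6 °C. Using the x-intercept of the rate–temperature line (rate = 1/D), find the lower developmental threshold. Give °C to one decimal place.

Linear rate model ⇒ the product D·(T − T_b) is constant across temperatures.
111.1·(17.1 − T_b) = 37.9·(25.6 − T_b)
T_b = (111.1·17.1 − 37.9·25.6) / (111.1 − 37.9) = 929.57 / 73.2 = 12.699 °C ≈ 12.7 °C.

12.7 °C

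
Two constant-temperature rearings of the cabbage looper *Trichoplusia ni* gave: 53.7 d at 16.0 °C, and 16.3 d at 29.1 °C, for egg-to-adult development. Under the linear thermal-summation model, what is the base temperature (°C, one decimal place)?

10.3 °C

Equal thermal constants: D₁(T₁ − T_b) = D₂(T₂ − T_b).
53.7·(16.0 − T_b) = 16.3·(29.1 − T_b)
T_b = (53.7·16.0 − 16.3·29.1) / (53.7 − 16.3) = 384.87 / 37.4 = 10.291 °C ≈ 10.3 °C.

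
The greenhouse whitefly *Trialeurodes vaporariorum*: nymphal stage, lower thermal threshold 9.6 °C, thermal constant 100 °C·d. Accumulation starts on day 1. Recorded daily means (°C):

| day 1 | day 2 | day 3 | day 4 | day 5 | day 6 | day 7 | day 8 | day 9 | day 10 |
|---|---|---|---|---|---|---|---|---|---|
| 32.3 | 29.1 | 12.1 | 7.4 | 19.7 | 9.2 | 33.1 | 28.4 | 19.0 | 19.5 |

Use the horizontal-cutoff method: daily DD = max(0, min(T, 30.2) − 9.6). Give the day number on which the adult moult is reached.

day 9

Daily DD above 9.6 °C (capped at 20.6): 20.6, 19.5, 2.5, 0.0, 10.1, 0.0, 20.6, 18.8, 9.4, 9.9.
Cumulative: 20.6, 40.1, 42.6, 42.6, 52.7, 52.7, 73.3, 92.1, 101.5, 111.4.
The total first reaches 100 DD on day 9.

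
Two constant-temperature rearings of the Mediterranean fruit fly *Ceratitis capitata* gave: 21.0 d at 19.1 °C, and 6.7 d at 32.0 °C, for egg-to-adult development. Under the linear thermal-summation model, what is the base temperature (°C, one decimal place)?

Equal thermal constants: D₁(T₁ − T_b) = D₂(T₂ − T_b).
21.0·(19.1 − T_b) = 6.7·(32.0 − T_b)
T_b = (21.0·19.1 − 6.7·32.0) / (21.0 − 6.7) = 186.70 / 14.3 = 13.056 °C ≈ 13.1 °C.

13.1 °C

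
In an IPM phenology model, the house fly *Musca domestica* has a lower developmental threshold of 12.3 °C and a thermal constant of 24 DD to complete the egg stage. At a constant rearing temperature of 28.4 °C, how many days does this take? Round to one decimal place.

Daily accumulation = 28.4 − 12.3 = 16.1 DD/day.
Duration = 24 / 16.1 = 1.491 ≈ 1.5 days.

1.5 days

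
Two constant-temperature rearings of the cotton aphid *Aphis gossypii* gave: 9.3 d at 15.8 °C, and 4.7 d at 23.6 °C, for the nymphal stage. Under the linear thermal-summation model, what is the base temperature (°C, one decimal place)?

7.8 °C

Equal thermal constants: D₁(T₁ − T_b) = D₂(T₂ − T_b).
9.3·(15.8 − T_b) = 4.7·(23.6 − T_b)
T_b = (9.3·15.8 − 4.7·23.6) / (9.3 − 4.7) = 36.02 / 4.6 = 7.830 °C ≈ 7.8 °C.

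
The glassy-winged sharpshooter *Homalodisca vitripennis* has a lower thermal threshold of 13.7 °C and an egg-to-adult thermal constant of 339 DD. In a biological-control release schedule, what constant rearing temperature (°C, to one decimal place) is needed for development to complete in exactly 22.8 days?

Required daily accumulation = 339 / 22.8 = 14.868 DD/day.
T = T_base + 14.868 = 13.7 + 14.868 = 28.568 ≈ 28.6 °C.

28.6 °C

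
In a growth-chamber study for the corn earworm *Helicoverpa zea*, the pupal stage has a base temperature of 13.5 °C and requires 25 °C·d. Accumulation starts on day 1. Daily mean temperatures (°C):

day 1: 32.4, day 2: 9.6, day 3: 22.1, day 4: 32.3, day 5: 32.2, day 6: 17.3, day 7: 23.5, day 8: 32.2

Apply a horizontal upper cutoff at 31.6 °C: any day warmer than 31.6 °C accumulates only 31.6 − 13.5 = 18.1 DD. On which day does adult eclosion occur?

Daily DD above 13.5 °C (capped at 18.1): 18.1, 0.0, 8.6, 18.1, 18.1, 3.8, 10.0, 18.1.
Cumulative: 18.1, 18.1, 26.7, 44.8, 62.9, 66.7, 76.7, 94.8.
The total first reaches 25 DD on day 3.

day 3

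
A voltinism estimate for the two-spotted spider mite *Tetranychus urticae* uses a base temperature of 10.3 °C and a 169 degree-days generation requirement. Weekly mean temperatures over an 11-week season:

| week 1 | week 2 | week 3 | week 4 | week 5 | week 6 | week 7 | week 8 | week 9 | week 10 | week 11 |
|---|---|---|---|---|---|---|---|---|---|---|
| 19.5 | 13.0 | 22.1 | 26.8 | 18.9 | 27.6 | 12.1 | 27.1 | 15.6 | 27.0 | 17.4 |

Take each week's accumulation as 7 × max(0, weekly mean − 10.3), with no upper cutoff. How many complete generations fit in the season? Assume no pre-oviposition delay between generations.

4 generations

Weekly DD (7 × max(0, T̄ − 10.3)): 64.4, 18.9, 82.6, 115.5, 60.2, 121.1, 12.6, 117.6, 37.1, 116.9, 49.7.
Season total = 796.6 DD.
Complete generations = ⌊796.6 / 169⌋ = 4.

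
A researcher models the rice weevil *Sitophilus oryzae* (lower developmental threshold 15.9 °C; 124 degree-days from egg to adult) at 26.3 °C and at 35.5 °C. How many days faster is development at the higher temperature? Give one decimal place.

5.6 days

At 26.3 °C: 124 / (26.3 − 15.9) = 124 / 10.4 = 11.923 d.
At 35.5 °C: 124 / (35.5 − 15.9) = 124 / 19.6 = 6.327 d.
Difference = |11.923 − 6.327| = 5.597 ≈ 5.6 days.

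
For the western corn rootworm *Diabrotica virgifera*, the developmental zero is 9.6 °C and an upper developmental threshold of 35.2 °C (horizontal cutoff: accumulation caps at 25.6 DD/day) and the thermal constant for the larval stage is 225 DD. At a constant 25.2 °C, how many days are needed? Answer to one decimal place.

Daily accumulation = 25.2 − 9.6 = 15.6 DD/day.
Duration = 225 / 15.6 = 14.423 ≈ 14.4 days.

14.4 days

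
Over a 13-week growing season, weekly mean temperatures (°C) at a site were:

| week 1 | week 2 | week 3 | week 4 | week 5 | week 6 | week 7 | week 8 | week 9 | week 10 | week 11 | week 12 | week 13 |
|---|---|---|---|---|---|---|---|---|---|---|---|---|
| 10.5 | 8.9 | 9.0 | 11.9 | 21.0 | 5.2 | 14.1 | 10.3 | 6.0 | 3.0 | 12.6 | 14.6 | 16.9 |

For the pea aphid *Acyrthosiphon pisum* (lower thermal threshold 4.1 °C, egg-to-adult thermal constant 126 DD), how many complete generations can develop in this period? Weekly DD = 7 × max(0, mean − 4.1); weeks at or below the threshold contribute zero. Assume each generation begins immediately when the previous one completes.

Weekly DD (7 × max(0, T̄ − 4.1)): 44.8, 33.6, 34.3, 54.6, 118.3, 7.7, 70.0, 43.4, 13.3, 0.0, 59.5, 73.5, 89.6.
Season total = 642.6 DD.
Complete generations = ⌊642.6 / 126⌋ = 5.

5 generations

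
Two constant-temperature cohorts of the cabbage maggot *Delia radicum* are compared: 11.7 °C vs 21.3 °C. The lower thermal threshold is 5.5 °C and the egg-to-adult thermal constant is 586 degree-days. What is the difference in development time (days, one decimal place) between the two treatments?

57.4 days

At 11.7 °C: 586 / (11.7 − 5.5) = 586 / 6.2 = 94.516 d.
At 21.3 °C: 586 / (21.3 − 5.5) = 586 / 15.8 = 37.089 d.
Difference = |94.516 − 37.089| = 57.428 ≈ 57.4 days.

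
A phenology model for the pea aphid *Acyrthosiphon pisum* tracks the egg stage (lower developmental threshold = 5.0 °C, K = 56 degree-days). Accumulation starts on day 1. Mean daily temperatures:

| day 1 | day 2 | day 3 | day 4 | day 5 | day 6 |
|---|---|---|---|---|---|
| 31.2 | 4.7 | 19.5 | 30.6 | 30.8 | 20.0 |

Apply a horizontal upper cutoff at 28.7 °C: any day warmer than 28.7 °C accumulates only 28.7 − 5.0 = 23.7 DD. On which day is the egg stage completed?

day 4

Daily DD above 5.0 °C (capped at 23.7): 23.7, 0.0, 14.5, 23.7, 23.7, 15.0.
Cumulative: 23.7, 23.7, 38.2, 61.9, 85.6, 100.6.
The total first reaches 56 DD on day 4.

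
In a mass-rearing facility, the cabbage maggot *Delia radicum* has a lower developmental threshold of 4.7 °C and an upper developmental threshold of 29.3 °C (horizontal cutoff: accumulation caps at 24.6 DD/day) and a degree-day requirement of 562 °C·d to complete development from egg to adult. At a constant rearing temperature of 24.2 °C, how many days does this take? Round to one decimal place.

Daily accumulation = 24.2 − 4.7 = 19.5 DD/day.
Duration = 562 / 19.5 = 28.821 ≈ 28.8 days.

28.8 days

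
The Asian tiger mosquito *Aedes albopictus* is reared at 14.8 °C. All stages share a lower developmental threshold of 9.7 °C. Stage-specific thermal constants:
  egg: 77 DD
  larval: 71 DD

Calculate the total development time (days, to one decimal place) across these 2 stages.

29.0 days

Daily accumulation at 14.8 °C = 14.8 − 9.7 = 5.1 DD/day.
Total K = 77 + 71 = 148 DD.
Total duration = 148 / 5.1 = 29.020 ≈ 29.0 days.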